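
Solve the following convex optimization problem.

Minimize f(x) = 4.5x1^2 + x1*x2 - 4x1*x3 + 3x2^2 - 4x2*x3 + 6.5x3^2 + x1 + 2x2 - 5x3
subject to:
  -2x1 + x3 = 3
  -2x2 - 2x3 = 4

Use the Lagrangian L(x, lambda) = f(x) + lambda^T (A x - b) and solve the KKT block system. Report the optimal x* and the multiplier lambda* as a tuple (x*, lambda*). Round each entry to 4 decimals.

Form the Lagrangian:
  L(x, lambda) = (1/2) x^T Q x + c^T x + lambda^T (A x - b)
Stationarity (grad_x L = 0): Q x + c + A^T lambda = 0.
Primal feasibility: A x = b.

This gives the KKT block system:
  [ Q   A^T ] [ x     ]   [-c ]
  [ A    0  ] [ lambda ] = [ b ]

Solving the linear system:
  x*      = (-1.7732, -1.4536, -0.5464)
  lambda* = (-7.1134, -3.1546)
  f(x*)   = 16.0052

x* = (-1.7732, -1.4536, -0.5464), lambda* = (-7.1134, -3.1546)


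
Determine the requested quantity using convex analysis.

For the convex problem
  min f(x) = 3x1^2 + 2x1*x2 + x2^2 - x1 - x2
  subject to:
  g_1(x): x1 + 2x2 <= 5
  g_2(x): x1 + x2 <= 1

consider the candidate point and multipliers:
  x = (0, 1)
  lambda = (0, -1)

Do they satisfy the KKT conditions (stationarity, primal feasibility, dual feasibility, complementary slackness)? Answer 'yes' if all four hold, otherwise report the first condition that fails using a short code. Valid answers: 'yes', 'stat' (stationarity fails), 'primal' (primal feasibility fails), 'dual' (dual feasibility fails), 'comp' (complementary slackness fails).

Gradient of f: grad f(x) = Q x + c = (1, 1)
Constraint values g_i(x) = a_i^T x - b_i:
  g_1((0, 1)) = -3
  g_2((0, 1)) = 0
Stationarity residual: grad f(x) + sum_i lambda_i a_i = (0, 0)
  -> stationarity OK
Primal feasibility (all g_i <= 0): OK
Dual feasibility (all lambda_i >= 0): FAILS
Complementary slackness (lambda_i * g_i(x) = 0 for all i): OK

Verdict: the first failing condition is dual_feasibility -> dual.

dual


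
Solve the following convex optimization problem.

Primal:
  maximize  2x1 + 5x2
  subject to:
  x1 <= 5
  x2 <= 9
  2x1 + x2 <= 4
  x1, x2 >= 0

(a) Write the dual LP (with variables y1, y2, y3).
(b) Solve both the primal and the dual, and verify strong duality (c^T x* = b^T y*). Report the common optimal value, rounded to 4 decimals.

The standard primal-dual pair for 'max c^T x s.t. A x <= b, x >= 0' is:
  Dual:  min b^T y  s.t.  A^T y >= c,  y >= 0.

So the dual LP is:
  minimize  5y1 + 9y2 + 4y3
  subject to:
    y1 + 2y3 >= 2
    y2 + y3 >= 5
    y1, y2, y3 >= 0

Solving the primal: x* = (0, 4).
  primal value c^T x* = 20.
Solving the dual: y* = (0, 0, 5).
  dual value b^T y* = 20.
Strong duality: c^T x* = b^T y*. Confirmed.

20


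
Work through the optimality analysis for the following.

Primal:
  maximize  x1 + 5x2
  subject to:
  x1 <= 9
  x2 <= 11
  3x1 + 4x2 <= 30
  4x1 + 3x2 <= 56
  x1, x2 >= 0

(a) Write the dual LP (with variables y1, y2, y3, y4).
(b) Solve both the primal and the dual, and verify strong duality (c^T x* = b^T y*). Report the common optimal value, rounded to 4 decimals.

The standard primal-dual pair for 'max c^T x s.t. A x <= b, x >= 0' is:
  Dual:  min b^T y  s.t.  A^T y >= c,  y >= 0.

So the dual LP is:
  minimize  9y1 + 11y2 + 30y3 + 56y4
  subject to:
    y1 + 3y3 + 4y4 >= 1
    y2 + 4y3 + 3y4 >= 5
    y1, y2, y3, y4 >= 0

Solving the primal: x* = (0, 7.5).
  primal value c^T x* = 37.5.
Solving the dual: y* = (0, 0, 1.25, 0).
  dual value b^T y* = 37.5.
Strong duality: c^T x* = b^T y*. Confirmed.

37.5


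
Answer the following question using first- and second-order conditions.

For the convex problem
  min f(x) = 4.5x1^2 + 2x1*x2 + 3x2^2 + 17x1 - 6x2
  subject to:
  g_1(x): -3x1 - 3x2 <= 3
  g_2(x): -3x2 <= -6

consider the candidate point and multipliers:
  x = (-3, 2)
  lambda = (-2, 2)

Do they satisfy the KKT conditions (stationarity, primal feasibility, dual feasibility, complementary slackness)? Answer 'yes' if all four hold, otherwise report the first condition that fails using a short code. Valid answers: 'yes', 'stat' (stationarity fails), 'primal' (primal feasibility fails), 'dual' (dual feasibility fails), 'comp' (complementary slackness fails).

Gradient of f: grad f(x) = Q x + c = (-6, 0)
Constraint values g_i(x) = a_i^T x - b_i:
  g_1((-3, 2)) = 0
  g_2((-3, 2)) = 0
Stationarity residual: grad f(x) + sum_i lambda_i a_i = (0, 0)
  -> stationarity OK
Primal feasibility (all g_i <= 0): OK
Dual feasibility (all lambda_i >= 0): FAILS
Complementary slackness (lambda_i * g_i(x) = 0 for all i): OK

Verdict: the first failing condition is dual_feasibility -> dual.

dual


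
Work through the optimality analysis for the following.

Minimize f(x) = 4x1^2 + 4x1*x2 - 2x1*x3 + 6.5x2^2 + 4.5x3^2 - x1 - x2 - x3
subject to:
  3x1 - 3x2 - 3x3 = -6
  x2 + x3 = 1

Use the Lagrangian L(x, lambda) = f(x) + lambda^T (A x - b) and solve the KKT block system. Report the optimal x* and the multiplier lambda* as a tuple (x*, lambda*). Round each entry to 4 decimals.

Form the Lagrangian:
  L(x, lambda) = (1/2) x^T Q x + c^T x + lambda^T (A x - b)
Stationarity (grad_x L = 0): Q x + c + A^T lambda = 0.
Primal feasibility: A x = b.

This gives the KKT block system:
  [ Q   A^T ] [ x     ]   [-c ]
  [ A    0  ] [ lambda ] = [ b ]

Solving the linear system:
  x*      = (-1, 0.6818, 0.3182)
  lambda* = (2.303, 3.0455)
  f(x*)   = 5.3864

x* = (-1, 0.6818, 0.3182), lambda* = (2.303, 3.0455)


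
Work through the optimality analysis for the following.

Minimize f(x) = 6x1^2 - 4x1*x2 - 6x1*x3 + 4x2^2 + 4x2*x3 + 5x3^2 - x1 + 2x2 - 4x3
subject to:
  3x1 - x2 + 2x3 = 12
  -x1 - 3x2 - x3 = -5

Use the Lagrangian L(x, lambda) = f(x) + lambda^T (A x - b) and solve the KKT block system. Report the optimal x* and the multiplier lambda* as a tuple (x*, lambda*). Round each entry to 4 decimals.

Form the Lagrangian:
  L(x, lambda) = (1/2) x^T Q x + c^T x + lambda^T (A x - b)
Stationarity (grad_x L = 0): Q x + c + A^T lambda = 0.
Primal feasibility: A x = b.

This gives the KKT block system:
  [ Q   A^T ] [ x     ]   [-c ]
  [ A    0  ] [ lambda ] = [ b ]

Solving the linear system:
  x*      = (2.3013, 0.043, 2.5696)
  lambda* = (-2.9661, 2.1278)
  f(x*)   = 16.8693

x* = (2.3013, 0.043, 2.5696), lambda* = (-2.9661, 2.1278)


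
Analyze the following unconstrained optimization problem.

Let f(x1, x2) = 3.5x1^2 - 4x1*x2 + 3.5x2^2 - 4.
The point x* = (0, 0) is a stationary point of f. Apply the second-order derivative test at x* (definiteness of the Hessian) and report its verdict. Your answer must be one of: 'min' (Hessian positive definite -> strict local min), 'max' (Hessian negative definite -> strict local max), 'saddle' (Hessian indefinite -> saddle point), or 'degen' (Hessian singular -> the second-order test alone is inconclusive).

Compute the Hessian H = grad^2 f:
  H = [[7, -4], [-4, 7]]
Verify stationarity: grad f(x*) = H x* + g = (0, 0).
Eigenvalues of H: 3, 11.
Both eigenvalues > 0, so H is positive definite -> x* is a strict local min.

min


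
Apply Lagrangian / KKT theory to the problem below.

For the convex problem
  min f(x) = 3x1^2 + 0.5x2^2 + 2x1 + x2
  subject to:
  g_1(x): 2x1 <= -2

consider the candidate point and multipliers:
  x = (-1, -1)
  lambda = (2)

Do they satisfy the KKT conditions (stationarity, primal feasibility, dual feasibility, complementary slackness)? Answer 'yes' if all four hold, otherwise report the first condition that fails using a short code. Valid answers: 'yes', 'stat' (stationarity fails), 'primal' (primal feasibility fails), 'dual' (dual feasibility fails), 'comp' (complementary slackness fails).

Gradient of f: grad f(x) = Q x + c = (-4, 0)
Constraint values g_i(x) = a_i^T x - b_i:
  g_1((-1, -1)) = 0
Stationarity residual: grad f(x) + sum_i lambda_i a_i = (0, 0)
  -> stationarity OK
Primal feasibility (all g_i <= 0): OK
Dual feasibility (all lambda_i >= 0): OK
Complementary slackness (lambda_i * g_i(x) = 0 for all i): OK

Verdict: yes, KKT holds.

yes


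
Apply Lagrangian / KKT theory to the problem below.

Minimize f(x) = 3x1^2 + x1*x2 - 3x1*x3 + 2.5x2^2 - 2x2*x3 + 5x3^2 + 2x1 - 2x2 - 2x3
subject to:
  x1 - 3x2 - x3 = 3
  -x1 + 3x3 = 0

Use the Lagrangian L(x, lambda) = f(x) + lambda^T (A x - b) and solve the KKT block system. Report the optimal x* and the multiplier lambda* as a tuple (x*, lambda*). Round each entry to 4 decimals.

Form the Lagrangian:
  L(x, lambda) = (1/2) x^T Q x + c^T x + lambda^T (A x - b)
Stationarity (grad_x L = 0): Q x + c + A^T lambda = 0.
Primal feasibility: A x = b.

This gives the KKT block system:
  [ Q   A^T ] [ x     ]   [-c ]
  [ A    0  ] [ lambda ] = [ b ]

Solving the linear system:
  x*      = (0.1009, -0.9776, 0.0336)
  lambda* = (-2.2848, -0.7578)
  f(x*)   = 4.472

x* = (0.1009, -0.9776, 0.0336), lambda* = (-2.2848, -0.7578)


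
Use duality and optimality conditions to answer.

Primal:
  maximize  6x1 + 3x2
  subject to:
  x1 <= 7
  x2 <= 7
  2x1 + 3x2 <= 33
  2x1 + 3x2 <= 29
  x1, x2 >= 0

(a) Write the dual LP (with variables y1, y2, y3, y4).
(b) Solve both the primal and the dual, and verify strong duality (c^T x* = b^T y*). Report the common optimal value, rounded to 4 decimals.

The standard primal-dual pair for 'max c^T x s.t. A x <= b, x >= 0' is:
  Dual:  min b^T y  s.t.  A^T y >= c,  y >= 0.

So the dual LP is:
  minimize  7y1 + 7y2 + 33y3 + 29y4
  subject to:
    y1 + 2y3 + 2y4 >= 6
    y2 + 3y3 + 3y4 >= 3
    y1, y2, y3, y4 >= 0

Solving the primal: x* = (7, 5).
  primal value c^T x* = 57.
Solving the dual: y* = (4, 0, 0, 1).
  dual value b^T y* = 57.
Strong duality: c^T x* = b^T y*. Confirmed.

57


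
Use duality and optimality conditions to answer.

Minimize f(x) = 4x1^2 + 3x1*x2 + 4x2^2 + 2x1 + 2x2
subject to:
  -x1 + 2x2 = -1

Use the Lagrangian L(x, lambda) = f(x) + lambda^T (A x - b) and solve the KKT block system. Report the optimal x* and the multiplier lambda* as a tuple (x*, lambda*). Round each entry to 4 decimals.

Form the Lagrangian:
  L(x, lambda) = (1/2) x^T Q x + c^T x + lambda^T (A x - b)
Stationarity (grad_x L = 0): Q x + c + A^T lambda = 0.
Primal feasibility: A x = b.

This gives the KKT block system:
  [ Q   A^T ] [ x     ]   [-c ]
  [ A    0  ] [ lambda ] = [ b ]

Solving the linear system:
  x*      = (0.0385, -0.4808)
  lambda* = (0.8654)
  f(x*)   = -0.0096

x* = (0.0385, -0.4808), lambda* = (0.8654)


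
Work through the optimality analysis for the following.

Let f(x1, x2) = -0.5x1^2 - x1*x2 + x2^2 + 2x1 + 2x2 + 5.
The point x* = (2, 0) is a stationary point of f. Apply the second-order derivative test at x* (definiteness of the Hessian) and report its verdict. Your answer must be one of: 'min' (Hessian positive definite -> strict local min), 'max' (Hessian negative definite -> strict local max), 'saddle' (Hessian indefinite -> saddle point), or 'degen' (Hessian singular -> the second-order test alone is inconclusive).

Compute the Hessian H = grad^2 f:
  H = [[-1, -1], [-1, 2]]
Verify stationarity: grad f(x*) = H x* + g = (0, 0).
Eigenvalues of H: -1.3028, 2.3028.
Eigenvalues have mixed signs, so H is indefinite -> x* is a saddle point.

saddle


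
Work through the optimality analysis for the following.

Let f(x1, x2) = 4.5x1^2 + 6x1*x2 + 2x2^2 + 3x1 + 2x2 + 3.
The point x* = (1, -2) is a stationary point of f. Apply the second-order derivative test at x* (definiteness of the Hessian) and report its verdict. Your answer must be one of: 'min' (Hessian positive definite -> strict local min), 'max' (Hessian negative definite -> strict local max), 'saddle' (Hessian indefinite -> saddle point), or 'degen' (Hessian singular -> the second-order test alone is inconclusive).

Compute the Hessian H = grad^2 f:
  H = [[9, 6], [6, 4]]
Verify stationarity: grad f(x*) = H x* + g = (0, 0).
Eigenvalues of H: 0, 13.
H has a zero eigenvalue (singular; positive semidefinite but not definite), so H is neither positive definite, negative definite, nor indefinite. The second-order test alone is inconclusive -> degen.
(Indeed, f is constant along the null direction of H through x*, so x* is not a strict local extremum.)

degen


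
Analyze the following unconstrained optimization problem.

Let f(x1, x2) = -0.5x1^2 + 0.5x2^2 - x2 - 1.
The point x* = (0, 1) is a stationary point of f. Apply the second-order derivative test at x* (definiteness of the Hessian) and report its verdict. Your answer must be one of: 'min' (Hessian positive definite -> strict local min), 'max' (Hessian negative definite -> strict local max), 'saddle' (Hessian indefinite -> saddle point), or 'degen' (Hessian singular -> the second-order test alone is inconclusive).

Compute the Hessian H = grad^2 f:
  H = [[-1, 0], [0, 1]]
Verify stationarity: grad f(x*) = H x* + g = (0, 0).
Eigenvalues of H: -1, 1.
Eigenvalues have mixed signs, so H is indefinite -> x* is a saddle point.

saddle


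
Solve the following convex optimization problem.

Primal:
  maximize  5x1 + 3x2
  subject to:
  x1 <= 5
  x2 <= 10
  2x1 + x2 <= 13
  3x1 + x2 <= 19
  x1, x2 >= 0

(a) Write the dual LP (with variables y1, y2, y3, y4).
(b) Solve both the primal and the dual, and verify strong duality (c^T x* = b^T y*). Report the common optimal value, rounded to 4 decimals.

The standard primal-dual pair for 'max c^T x s.t. A x <= b, x >= 0' is:
  Dual:  min b^T y  s.t.  A^T y >= c,  y >= 0.

So the dual LP is:
  minimize  5y1 + 10y2 + 13y3 + 19y4
  subject to:
    y1 + 2y3 + 3y4 >= 5
    y2 + y3 + y4 >= 3
    y1, y2, y3, y4 >= 0

Solving the primal: x* = (1.5, 10).
  primal value c^T x* = 37.5.
Solving the dual: y* = (0, 0.5, 2.5, 0).
  dual value b^T y* = 37.5.
Strong duality: c^T x* = b^T y*. Confirmed.

37.5


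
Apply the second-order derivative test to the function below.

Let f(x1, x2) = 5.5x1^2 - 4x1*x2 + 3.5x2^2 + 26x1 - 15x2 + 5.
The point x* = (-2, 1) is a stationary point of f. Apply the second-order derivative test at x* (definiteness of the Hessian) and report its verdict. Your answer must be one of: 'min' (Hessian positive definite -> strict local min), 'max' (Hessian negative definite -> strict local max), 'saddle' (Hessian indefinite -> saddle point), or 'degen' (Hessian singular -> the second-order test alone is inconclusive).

Compute the Hessian H = grad^2 f:
  H = [[11, -4], [-4, 7]]
Verify stationarity: grad f(x*) = H x* + g = (0, 0).
Eigenvalues of H: 4.5279, 13.4721.
Both eigenvalues > 0, so H is positive definite -> x* is a strict local min.

min


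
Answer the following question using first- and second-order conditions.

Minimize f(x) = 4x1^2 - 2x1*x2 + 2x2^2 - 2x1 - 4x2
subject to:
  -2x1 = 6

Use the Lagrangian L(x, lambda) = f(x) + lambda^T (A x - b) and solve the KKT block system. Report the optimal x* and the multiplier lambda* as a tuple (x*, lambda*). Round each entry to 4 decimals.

Form the Lagrangian:
  L(x, lambda) = (1/2) x^T Q x + c^T x + lambda^T (A x - b)
Stationarity (grad_x L = 0): Q x + c + A^T lambda = 0.
Primal feasibility: A x = b.

This gives the KKT block system:
  [ Q   A^T ] [ x     ]   [-c ]
  [ A    0  ] [ lambda ] = [ b ]

Solving the linear system:
  x*      = (-3, -0.5)
  lambda* = (-12.5)
  f(x*)   = 41.5

x* = (-3, -0.5), lambda* = (-12.5)


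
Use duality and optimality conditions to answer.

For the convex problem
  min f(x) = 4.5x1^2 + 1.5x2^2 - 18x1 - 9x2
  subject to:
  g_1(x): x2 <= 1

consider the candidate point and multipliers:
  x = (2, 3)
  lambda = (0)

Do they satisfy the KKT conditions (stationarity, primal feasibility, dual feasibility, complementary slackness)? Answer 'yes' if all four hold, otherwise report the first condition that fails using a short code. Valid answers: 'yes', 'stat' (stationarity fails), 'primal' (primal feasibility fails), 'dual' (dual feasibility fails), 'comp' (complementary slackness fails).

Gradient of f: grad f(x) = Q x + c = (0, 0)
Constraint values g_i(x) = a_i^T x - b_i:
  g_1((2, 3)) = 2
Stationarity residual: grad f(x) + sum_i lambda_i a_i = (0, 0)
  -> stationarity OK
Primal feasibility (all g_i <= 0): FAILS
Dual feasibility (all lambda_i >= 0): OK
Complementary slackness (lambda_i * g_i(x) = 0 for all i): OK

Verdict: the first failing condition is primal_feasibility -> primal.

primal


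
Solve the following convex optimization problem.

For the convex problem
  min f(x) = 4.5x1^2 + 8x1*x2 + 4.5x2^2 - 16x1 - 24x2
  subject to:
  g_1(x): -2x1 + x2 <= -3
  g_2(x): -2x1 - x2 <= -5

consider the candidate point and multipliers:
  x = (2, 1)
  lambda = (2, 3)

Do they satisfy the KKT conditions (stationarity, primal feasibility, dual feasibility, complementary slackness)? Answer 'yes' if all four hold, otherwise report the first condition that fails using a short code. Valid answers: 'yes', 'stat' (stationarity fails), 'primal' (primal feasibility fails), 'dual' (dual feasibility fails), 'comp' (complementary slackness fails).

Gradient of f: grad f(x) = Q x + c = (10, 1)
Constraint values g_i(x) = a_i^T x - b_i:
  g_1((2, 1)) = 0
  g_2((2, 1)) = 0
Stationarity residual: grad f(x) + sum_i lambda_i a_i = (0, 0)
  -> stationarity OK
Primal feasibility (all g_i <= 0): OK
Dual feasibility (all lambda_i >= 0): OK
Complementary slackness (lambda_i * g_i(x) = 0 for all i): OK

Verdict: yes, KKT holds.

yes


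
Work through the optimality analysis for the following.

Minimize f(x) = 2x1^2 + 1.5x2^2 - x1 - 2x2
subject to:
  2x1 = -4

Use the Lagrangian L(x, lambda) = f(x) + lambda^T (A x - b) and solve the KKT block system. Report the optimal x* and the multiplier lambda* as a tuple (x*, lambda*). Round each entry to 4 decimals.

Form the Lagrangian:
  L(x, lambda) = (1/2) x^T Q x + c^T x + lambda^T (A x - b)
Stationarity (grad_x L = 0): Q x + c + A^T lambda = 0.
Primal feasibility: A x = b.

This gives the KKT block system:
  [ Q   A^T ] [ x     ]   [-c ]
  [ A    0  ] [ lambda ] = [ b ]

Solving the linear system:
  x*      = (-2, 0.6667)
  lambda* = (4.5)
  f(x*)   = 9.3333

x* = (-2, 0.6667), lambda* = (4.5)


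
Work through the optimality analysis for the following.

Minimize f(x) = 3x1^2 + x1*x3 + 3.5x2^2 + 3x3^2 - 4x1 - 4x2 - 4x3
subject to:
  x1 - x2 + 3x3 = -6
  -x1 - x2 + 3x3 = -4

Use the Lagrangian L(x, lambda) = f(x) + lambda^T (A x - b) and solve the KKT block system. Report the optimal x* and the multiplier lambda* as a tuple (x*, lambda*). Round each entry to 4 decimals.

Form the Lagrangian:
  L(x, lambda) = (1/2) x^T Q x + c^T x + lambda^T (A x - b)
Stationarity (grad_x L = 0): Q x + c + A^T lambda = 0.
Primal feasibility: A x = b.

This gives the KKT block system:
  [ Q   A^T ] [ x     ]   [-c ]
  [ A    0  ] [ lambda ] = [ b ]

Solving the linear system:
  x*      = (-1, 1.1739, -1.2754)
  lambda* = (7.7464, -3.529)
  f(x*)   = 18.3841

x* = (-1, 1.1739, -1.2754), lambda* = (7.7464, -3.529)


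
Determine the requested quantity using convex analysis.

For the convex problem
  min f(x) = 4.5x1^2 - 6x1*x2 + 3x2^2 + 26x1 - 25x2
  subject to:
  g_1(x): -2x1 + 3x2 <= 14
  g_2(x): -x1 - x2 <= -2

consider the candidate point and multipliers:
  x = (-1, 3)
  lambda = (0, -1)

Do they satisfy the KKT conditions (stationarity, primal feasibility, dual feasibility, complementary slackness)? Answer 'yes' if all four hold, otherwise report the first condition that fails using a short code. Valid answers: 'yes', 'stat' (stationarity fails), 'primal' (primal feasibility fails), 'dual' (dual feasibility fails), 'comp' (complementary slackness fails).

Gradient of f: grad f(x) = Q x + c = (-1, -1)
Constraint values g_i(x) = a_i^T x - b_i:
  g_1((-1, 3)) = -3
  g_2((-1, 3)) = 0
Stationarity residual: grad f(x) + sum_i lambda_i a_i = (0, 0)
  -> stationarity OK
Primal feasibility (all g_i <= 0): OK
Dual feasibility (all lambda_i >= 0): FAILS
Complementary slackness (lambda_i * g_i(x) = 0 for all i): OK

Verdict: the first failing condition is dual_feasibility -> dual.

dual


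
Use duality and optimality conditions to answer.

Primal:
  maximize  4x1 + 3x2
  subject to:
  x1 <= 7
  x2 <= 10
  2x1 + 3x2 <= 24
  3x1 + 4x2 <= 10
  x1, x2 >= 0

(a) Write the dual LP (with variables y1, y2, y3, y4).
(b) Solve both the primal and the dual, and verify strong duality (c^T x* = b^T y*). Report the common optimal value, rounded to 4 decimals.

The standard primal-dual pair for 'max c^T x s.t. A x <= b, x >= 0' is:
  Dual:  min b^T y  s.t.  A^T y >= c,  y >= 0.

So the dual LP is:
  minimize  7y1 + 10y2 + 24y3 + 10y4
  subject to:
    y1 + 2y3 + 3y4 >= 4
    y2 + 3y3 + 4y4 >= 3
    y1, y2, y3, y4 >= 0

Solving the primal: x* = (3.3333, 0).
  primal value c^T x* = 13.3333.
Solving the dual: y* = (0, 0, 0, 1.3333).
  dual value b^T y* = 13.3333.
Strong duality: c^T x* = b^T y*. Confirmed.

13.3333


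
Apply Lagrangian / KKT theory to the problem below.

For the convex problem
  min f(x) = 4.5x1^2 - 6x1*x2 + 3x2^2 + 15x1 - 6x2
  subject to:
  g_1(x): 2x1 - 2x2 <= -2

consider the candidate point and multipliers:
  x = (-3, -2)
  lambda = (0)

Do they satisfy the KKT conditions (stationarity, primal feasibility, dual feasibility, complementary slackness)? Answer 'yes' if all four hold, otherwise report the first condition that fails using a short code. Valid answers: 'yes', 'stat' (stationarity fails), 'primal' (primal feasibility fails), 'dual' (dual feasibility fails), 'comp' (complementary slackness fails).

Gradient of f: grad f(x) = Q x + c = (0, 0)
Constraint values g_i(x) = a_i^T x - b_i:
  g_1((-3, -2)) = 0
Stationarity residual: grad f(x) + sum_i lambda_i a_i = (0, 0)
  -> stationarity OK
Primal feasibility (all g_i <= 0): OK
Dual feasibility (all lambda_i >= 0): OK
Complementary slackness (lambda_i * g_i(x) = 0 for all i): OK

Verdict: yes, KKT holds.

yes


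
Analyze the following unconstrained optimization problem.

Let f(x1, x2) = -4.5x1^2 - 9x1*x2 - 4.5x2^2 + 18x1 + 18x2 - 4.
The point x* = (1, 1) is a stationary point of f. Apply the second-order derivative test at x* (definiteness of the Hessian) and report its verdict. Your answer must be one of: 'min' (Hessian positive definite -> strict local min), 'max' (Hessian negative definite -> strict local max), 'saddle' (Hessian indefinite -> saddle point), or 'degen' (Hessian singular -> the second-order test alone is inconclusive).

Compute the Hessian H = grad^2 f:
  H = [[-9, -9], [-9, -9]]
Verify stationarity: grad f(x*) = H x* + g = (0, 0).
Eigenvalues of H: -18, 0.
H has a zero eigenvalue (singular; negative semidefinite but not definite), so H is neither positive definite, negative definite, nor indefinite. The second-order test alone is inconclusive -> degen.
(Indeed, f is constant along the null direction of H through x*, so x* is not a strict local extremum.)

degen


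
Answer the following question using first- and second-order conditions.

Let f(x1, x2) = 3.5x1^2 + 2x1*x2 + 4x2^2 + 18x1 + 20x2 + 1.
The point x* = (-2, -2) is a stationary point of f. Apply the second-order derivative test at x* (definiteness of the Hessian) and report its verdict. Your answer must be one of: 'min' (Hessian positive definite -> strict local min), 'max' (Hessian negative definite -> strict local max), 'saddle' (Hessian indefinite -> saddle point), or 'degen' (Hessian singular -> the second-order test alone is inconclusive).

Compute the Hessian H = grad^2 f:
  H = [[7, 2], [2, 8]]
Verify stationarity: grad f(x*) = H x* + g = (0, 0).
Eigenvalues of H: 5.4384, 9.5616.
Both eigenvalues > 0, so H is positive definite -> x* is a strict local min.

min


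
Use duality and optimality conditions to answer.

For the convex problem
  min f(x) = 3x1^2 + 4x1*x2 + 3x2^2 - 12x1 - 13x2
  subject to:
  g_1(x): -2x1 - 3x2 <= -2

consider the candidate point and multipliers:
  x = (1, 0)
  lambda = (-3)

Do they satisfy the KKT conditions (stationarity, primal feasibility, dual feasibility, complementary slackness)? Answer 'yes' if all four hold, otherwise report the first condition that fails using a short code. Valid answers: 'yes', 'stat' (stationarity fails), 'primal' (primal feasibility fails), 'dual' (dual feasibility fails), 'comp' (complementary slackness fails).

Gradient of f: grad f(x) = Q x + c = (-6, -9)
Constraint values g_i(x) = a_i^T x - b_i:
  g_1((1, 0)) = 0
Stationarity residual: grad f(x) + sum_i lambda_i a_i = (0, 0)
  -> stationarity OK
Primal feasibility (all g_i <= 0): OK
Dual feasibility (all lambda_i >= 0): FAILS
Complementary slackness (lambda_i * g_i(x) = 0 for all i): OK

Verdict: the first failing condition is dual_feasibility -> dual.

dual


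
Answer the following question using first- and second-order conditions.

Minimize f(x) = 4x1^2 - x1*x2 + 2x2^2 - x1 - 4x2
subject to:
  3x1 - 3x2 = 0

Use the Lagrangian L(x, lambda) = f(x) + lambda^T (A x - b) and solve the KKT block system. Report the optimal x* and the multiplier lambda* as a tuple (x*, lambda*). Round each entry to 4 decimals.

Form the Lagrangian:
  L(x, lambda) = (1/2) x^T Q x + c^T x + lambda^T (A x - b)
Stationarity (grad_x L = 0): Q x + c + A^T lambda = 0.
Primal feasibility: A x = b.

This gives the KKT block system:
  [ Q   A^T ] [ x     ]   [-c ]
  [ A    0  ] [ lambda ] = [ b ]

Solving the linear system:
  x*      = (0.5, 0.5)
  lambda* = (-0.8333)
  f(x*)   = -1.25

x* = (0.5, 0.5), lambda* = (-0.8333)


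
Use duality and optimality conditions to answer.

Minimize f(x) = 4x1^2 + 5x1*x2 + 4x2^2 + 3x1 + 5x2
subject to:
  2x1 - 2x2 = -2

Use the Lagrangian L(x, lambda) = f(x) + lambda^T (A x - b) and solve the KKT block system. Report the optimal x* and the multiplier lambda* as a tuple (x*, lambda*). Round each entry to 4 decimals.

Form the Lagrangian:
  L(x, lambda) = (1/2) x^T Q x + c^T x + lambda^T (A x - b)
Stationarity (grad_x L = 0): Q x + c + A^T lambda = 0.
Primal feasibility: A x = b.

This gives the KKT block system:
  [ Q   A^T ] [ x     ]   [-c ]
  [ A    0  ] [ lambda ] = [ b ]

Solving the linear system:
  x*      = (-0.8077, 0.1923)
  lambda* = (1.25)
  f(x*)   = 0.5192

x* = (-0.8077, 0.1923), lambda* = (1.25)


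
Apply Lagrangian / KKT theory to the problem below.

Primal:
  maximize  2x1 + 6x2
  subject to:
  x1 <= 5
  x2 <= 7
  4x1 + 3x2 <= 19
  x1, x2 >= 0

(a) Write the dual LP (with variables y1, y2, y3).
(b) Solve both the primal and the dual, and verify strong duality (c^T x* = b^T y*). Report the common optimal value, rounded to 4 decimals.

The standard primal-dual pair for 'max c^T x s.t. A x <= b, x >= 0' is:
  Dual:  min b^T y  s.t.  A^T y >= c,  y >= 0.

So the dual LP is:
  minimize  5y1 + 7y2 + 19y3
  subject to:
    y1 + 4y3 >= 2
    y2 + 3y3 >= 6
    y1, y2, y3 >= 0

Solving the primal: x* = (0, 6.3333).
  primal value c^T x* = 38.
Solving the dual: y* = (0, 0, 2).
  dual value b^T y* = 38.
Strong duality: c^T x* = b^T y*. Confirmed.

38


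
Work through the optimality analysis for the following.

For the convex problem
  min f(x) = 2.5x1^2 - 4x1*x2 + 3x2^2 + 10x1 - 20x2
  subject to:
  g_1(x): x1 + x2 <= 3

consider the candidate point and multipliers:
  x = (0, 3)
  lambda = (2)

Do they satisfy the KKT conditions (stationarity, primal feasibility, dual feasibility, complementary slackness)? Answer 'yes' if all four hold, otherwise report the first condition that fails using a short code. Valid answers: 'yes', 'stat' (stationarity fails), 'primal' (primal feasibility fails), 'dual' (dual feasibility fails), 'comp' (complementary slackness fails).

Gradient of f: grad f(x) = Q x + c = (-2, -2)
Constraint values g_i(x) = a_i^T x - b_i:
  g_1((0, 3)) = 0
Stationarity residual: grad f(x) + sum_i lambda_i a_i = (0, 0)
  -> stationarity OK
Primal feasibility (all g_i <= 0): OK
Dual feasibility (all lambda_i >= 0): OK
Complementary slackness (lambda_i * g_i(x) = 0 for all i): OK

Verdict: yes, KKT holds.

yes


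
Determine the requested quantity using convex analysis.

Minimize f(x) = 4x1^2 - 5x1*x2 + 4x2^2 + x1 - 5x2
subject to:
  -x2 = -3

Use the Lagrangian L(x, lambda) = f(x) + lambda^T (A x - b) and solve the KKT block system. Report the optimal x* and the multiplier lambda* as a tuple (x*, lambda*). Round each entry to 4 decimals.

Form the Lagrangian:
  L(x, lambda) = (1/2) x^T Q x + c^T x + lambda^T (A x - b)
Stationarity (grad_x L = 0): Q x + c + A^T lambda = 0.
Primal feasibility: A x = b.

This gives the KKT block system:
  [ Q   A^T ] [ x     ]   [-c ]
  [ A    0  ] [ lambda ] = [ b ]

Solving the linear system:
  x*      = (1.75, 3)
  lambda* = (10.25)
  f(x*)   = 8.75

x* = (1.75, 3), lambda* = (10.25)


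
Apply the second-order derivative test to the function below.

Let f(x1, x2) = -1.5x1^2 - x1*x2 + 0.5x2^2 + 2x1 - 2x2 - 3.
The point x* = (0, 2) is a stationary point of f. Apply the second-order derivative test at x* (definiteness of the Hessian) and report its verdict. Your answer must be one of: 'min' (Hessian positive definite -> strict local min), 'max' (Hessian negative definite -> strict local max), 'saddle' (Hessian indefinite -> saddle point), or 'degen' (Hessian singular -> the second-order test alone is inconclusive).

Compute the Hessian H = grad^2 f:
  H = [[-3, -1], [-1, 1]]
Verify stationarity: grad f(x*) = H x* + g = (0, 0).
Eigenvalues of H: -3.2361, 1.2361.
Eigenvalues have mixed signs, so H is indefinite -> x* is a saddle point.

saddle


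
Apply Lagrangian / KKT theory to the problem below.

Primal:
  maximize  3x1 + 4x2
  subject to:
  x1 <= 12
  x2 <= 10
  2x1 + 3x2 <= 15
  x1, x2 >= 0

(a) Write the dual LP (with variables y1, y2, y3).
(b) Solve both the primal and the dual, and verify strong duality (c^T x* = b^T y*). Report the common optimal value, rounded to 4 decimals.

The standard primal-dual pair for 'max c^T x s.t. A x <= b, x >= 0' is:
  Dual:  min b^T y  s.t.  A^T y >= c,  y >= 0.

So the dual LP is:
  minimize  12y1 + 10y2 + 15y3
  subject to:
    y1 + 2y3 >= 3
    y2 + 3y3 >= 4
    y1, y2, y3 >= 0

Solving the primal: x* = (7.5, 0).
  primal value c^T x* = 22.5.
Solving the dual: y* = (0, 0, 1.5).
  dual value b^T y* = 22.5.
Strong duality: c^T x* = b^T y*. Confirmed.

22.5


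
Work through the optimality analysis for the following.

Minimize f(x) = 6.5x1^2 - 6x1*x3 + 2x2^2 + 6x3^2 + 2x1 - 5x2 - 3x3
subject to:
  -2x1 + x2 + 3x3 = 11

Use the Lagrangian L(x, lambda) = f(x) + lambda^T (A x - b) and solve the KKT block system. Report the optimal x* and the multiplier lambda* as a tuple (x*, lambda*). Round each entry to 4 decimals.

Form the Lagrangian:
  L(x, lambda) = (1/2) x^T Q x + c^T x + lambda^T (A x - b)
Stationarity (grad_x L = 0): Q x + c + A^T lambda = 0.
Primal feasibility: A x = b.

This gives the KKT block system:
  [ Q   A^T ] [ x     ]   [-c ]
  [ A    0  ] [ lambda ] = [ b ]

Solving the linear system:
  x*      = (-0.4878, 3.439, 2.1951)
  lambda* = (-8.7561)
  f(x*)   = 35.7805

x* = (-0.4878, 3.439, 2.1951), lambda* = (-8.7561)


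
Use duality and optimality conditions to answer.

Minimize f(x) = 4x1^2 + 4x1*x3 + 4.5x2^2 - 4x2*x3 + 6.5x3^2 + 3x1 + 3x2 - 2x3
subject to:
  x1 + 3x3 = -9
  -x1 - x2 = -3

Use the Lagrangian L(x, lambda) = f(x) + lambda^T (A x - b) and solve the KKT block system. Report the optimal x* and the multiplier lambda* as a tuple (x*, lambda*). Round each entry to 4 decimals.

Form the Lagrangian:
  L(x, lambda) = (1/2) x^T Q x + c^T x + lambda^T (A x - b)
Stationarity (grad_x L = 0): Q x + c + A^T lambda = 0.
Primal feasibility: A x = b.

This gives the KKT block system:
  [ Q   A^T ] [ x     ]   [-c ]
  [ A    0  ] [ lambda ] = [ b ]

Solving the linear system:
  x*      = (2.5424, 0.4576, -3.8475)
  lambda* = (14.5593, 22.5085)
  f(x*)   = 107.6271

x* = (2.5424, 0.4576, -3.8475), lambda* = (14.5593, 22.5085)


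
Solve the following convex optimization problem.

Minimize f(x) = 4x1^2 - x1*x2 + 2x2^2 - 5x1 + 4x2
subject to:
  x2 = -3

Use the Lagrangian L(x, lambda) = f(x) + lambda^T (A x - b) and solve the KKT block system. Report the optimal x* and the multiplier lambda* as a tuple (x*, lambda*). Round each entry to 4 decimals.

Form the Lagrangian:
  L(x, lambda) = (1/2) x^T Q x + c^T x + lambda^T (A x - b)
Stationarity (grad_x L = 0): Q x + c + A^T lambda = 0.
Primal feasibility: A x = b.

This gives the KKT block system:
  [ Q   A^T ] [ x     ]   [-c ]
  [ A    0  ] [ lambda ] = [ b ]

Solving the linear system:
  x*      = (0.25, -3)
  lambda* = (8.25)
  f(x*)   = 5.75

x* = (0.25, -3), lambda* = (8.25)


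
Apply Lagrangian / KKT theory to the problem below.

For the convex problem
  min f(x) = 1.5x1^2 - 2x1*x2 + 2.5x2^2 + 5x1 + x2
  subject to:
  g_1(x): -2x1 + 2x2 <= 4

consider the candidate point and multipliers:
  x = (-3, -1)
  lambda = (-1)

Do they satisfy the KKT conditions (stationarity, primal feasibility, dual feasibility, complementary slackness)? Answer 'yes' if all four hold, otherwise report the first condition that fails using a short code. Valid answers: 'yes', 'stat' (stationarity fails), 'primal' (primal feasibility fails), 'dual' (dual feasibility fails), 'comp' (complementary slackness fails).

Gradient of f: grad f(x) = Q x + c = (-2, 2)
Constraint values g_i(x) = a_i^T x - b_i:
  g_1((-3, -1)) = 0
Stationarity residual: grad f(x) + sum_i lambda_i a_i = (0, 0)
  -> stationarity OK
Primal feasibility (all g_i <= 0): OK
Dual feasibility (all lambda_i >= 0): FAILS
Complementary slackness (lambda_i * g_i(x) = 0 for all i): OK

Verdict: the first failing condition is dual_feasibility -> dual.

dual


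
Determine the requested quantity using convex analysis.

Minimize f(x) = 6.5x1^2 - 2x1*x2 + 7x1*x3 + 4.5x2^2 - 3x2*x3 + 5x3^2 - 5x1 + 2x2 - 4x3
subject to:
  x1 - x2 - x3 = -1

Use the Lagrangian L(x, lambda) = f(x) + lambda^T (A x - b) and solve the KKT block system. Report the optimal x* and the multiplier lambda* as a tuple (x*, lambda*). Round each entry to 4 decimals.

Form the Lagrangian:
  L(x, lambda) = (1/2) x^T Q x + c^T x + lambda^T (A x - b)
Stationarity (grad_x L = 0): Q x + c + A^T lambda = 0.
Primal feasibility: A x = b.

This gives the KKT block system:
  [ Q   A^T ] [ x     ]   [-c ]
  [ A    0  ] [ lambda ] = [ b ]

Solving the linear system:
  x*      = (-0.1043, 0.1882, 0.7075)
  lambda* = (1.78)
  f(x*)   = -0.076

x* = (-0.1043, 0.1882, 0.7075), lambda* = (1.78)


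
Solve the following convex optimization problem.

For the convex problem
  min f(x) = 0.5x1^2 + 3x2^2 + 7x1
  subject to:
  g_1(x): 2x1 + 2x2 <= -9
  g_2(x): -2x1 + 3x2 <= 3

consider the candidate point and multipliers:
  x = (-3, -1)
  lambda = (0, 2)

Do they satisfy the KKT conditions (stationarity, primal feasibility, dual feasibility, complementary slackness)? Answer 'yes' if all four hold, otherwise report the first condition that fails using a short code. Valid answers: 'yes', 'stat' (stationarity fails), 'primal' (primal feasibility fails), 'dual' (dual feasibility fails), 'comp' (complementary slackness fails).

Gradient of f: grad f(x) = Q x + c = (4, -6)
Constraint values g_i(x) = a_i^T x - b_i:
  g_1((-3, -1)) = 1
  g_2((-3, -1)) = 0
Stationarity residual: grad f(x) + sum_i lambda_i a_i = (0, 0)
  -> stationarity OK
Primal feasibility (all g_i <= 0): FAILS
Dual feasibility (all lambda_i >= 0): OK
Complementary slackness (lambda_i * g_i(x) = 0 for all i): OK

Verdict: the first failing condition is primal_feasibility -> primal.

primal


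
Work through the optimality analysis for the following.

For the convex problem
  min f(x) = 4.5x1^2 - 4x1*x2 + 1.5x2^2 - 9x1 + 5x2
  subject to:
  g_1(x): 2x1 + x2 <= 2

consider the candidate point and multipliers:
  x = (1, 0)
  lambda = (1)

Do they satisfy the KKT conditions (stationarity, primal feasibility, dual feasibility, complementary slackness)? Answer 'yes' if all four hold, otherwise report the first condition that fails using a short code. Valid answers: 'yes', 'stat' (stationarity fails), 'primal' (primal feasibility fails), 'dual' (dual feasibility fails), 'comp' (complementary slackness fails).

Gradient of f: grad f(x) = Q x + c = (0, 1)
Constraint values g_i(x) = a_i^T x - b_i:
  g_1((1, 0)) = 0
Stationarity residual: grad f(x) + sum_i lambda_i a_i = (2, 2)
  -> stationarity FAILS
Primal feasibility (all g_i <= 0): OK
Dual feasibility (all lambda_i >= 0): OK
Complementary slackness (lambda_i * g_i(x) = 0 for all i): OK

Verdict: the first failing condition is stationarity -> stat.

stat


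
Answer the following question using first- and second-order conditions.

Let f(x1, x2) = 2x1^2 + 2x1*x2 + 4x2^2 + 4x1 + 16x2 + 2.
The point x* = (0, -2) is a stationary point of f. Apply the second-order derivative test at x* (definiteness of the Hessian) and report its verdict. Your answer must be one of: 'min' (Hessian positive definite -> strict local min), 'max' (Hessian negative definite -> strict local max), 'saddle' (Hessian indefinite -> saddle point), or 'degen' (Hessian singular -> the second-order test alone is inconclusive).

Compute the Hessian H = grad^2 f:
  H = [[4, 2], [2, 8]]
Verify stationarity: grad f(x*) = H x* + g = (0, 0).
Eigenvalues of H: 3.1716, 8.8284.
Both eigenvalues > 0, so H is positive definite -> x* is a strict local min.

min


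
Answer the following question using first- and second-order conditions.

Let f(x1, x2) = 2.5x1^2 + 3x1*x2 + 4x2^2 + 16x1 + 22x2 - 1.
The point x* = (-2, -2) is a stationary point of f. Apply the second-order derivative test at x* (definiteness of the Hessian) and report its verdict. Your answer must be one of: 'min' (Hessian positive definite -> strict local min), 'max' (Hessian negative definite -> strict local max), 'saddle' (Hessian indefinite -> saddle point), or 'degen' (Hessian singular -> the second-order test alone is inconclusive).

Compute the Hessian H = grad^2 f:
  H = [[5, 3], [3, 8]]
Verify stationarity: grad f(x*) = H x* + g = (0, 0).
Eigenvalues of H: 3.1459, 9.8541.
Both eigenvalues > 0, so H is positive definite -> x* is a strict local min.

min


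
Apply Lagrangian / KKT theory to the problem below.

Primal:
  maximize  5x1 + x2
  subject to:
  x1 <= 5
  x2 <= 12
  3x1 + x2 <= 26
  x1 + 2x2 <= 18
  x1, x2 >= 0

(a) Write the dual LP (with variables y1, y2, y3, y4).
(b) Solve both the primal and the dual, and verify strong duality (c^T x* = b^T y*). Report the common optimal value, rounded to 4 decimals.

The standard primal-dual pair for 'max c^T x s.t. A x <= b, x >= 0' is:
  Dual:  min b^T y  s.t.  A^T y >= c,  y >= 0.

So the dual LP is:
  minimize  5y1 + 12y2 + 26y3 + 18y4
  subject to:
    y1 + 3y3 + y4 >= 5
    y2 + y3 + 2y4 >= 1
    y1, y2, y3, y4 >= 0

Solving the primal: x* = (5, 6.5).
  primal value c^T x* = 31.5.
Solving the dual: y* = (4.5, 0, 0, 0.5).
  dual value b^T y* = 31.5.
Strong duality: c^T x* = b^T y*. Confirmed.

31.5


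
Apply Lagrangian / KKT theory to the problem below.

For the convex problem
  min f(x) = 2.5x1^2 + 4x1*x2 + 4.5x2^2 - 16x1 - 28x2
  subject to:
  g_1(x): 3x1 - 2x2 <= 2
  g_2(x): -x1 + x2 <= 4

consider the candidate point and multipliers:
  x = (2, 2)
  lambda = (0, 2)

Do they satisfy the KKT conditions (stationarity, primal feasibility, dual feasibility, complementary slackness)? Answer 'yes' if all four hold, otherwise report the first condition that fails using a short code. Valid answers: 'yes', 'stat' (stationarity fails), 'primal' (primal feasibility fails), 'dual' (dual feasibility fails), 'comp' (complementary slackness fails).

Gradient of f: grad f(x) = Q x + c = (2, -2)
Constraint values g_i(x) = a_i^T x - b_i:
  g_1((2, 2)) = 0
  g_2((2, 2)) = -4
Stationarity residual: grad f(x) + sum_i lambda_i a_i = (0, 0)
  -> stationarity OK
Primal feasibility (all g_i <= 0): OK
Dual feasibility (all lambda_i >= 0): OK
Complementary slackness (lambda_i * g_i(x) = 0 for all i): FAILS

Verdict: the first failing condition is complementary_slackness -> comp.

comp


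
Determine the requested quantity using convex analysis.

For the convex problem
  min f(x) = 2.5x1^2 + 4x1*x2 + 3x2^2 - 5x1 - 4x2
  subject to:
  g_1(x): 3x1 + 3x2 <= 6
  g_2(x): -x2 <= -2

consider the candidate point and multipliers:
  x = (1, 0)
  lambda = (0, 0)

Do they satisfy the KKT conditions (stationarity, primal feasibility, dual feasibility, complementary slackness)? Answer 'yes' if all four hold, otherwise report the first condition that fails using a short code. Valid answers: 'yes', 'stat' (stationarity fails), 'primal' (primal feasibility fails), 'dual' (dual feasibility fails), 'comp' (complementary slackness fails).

Gradient of f: grad f(x) = Q x + c = (0, 0)
Constraint values g_i(x) = a_i^T x - b_i:
  g_1((1, 0)) = -3
  g_2((1, 0)) = 2
Stationarity residual: grad f(x) + sum_i lambda_i a_i = (0, 0)
  -> stationarity OK
Primal feasibility (all g_i <= 0): FAILS
Dual feasibility (all lambda_i >= 0): OK
Complementary slackness (lambda_i * g_i(x) = 0 for all i): OK

Verdict: the first failing condition is primal_feasibility -> primal.

primal
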